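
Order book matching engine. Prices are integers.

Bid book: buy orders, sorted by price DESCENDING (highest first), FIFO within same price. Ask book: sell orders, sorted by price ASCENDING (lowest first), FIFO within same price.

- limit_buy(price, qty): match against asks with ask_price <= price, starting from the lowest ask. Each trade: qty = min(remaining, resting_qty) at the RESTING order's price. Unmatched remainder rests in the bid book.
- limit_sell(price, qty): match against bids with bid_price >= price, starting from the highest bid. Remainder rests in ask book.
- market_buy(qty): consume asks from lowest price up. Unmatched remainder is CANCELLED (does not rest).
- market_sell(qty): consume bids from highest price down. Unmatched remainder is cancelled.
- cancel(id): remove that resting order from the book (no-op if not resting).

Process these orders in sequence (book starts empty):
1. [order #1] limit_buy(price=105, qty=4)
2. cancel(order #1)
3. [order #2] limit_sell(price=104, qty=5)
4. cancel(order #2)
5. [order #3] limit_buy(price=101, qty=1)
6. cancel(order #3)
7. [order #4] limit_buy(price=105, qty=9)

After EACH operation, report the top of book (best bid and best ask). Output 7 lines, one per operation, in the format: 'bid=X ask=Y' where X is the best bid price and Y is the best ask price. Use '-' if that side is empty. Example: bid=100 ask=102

After op 1 [order #1] limit_buy(price=105, qty=4): fills=none; bids=[#1:4@105] asks=[-]
After op 2 cancel(order #1): fills=none; bids=[-] asks=[-]
After op 3 [order #2] limit_sell(price=104, qty=5): fills=none; bids=[-] asks=[#2:5@104]
After op 4 cancel(order #2): fills=none; bids=[-] asks=[-]
After op 5 [order #3] limit_buy(price=101, qty=1): fills=none; bids=[#3:1@101] asks=[-]
After op 6 cancel(order #3): fills=none; bids=[-] asks=[-]
After op 7 [order #4] limit_buy(price=105, qty=9): fills=none; bids=[#4:9@105] asks=[-]

Answer: bid=105 ask=-
bid=- ask=-
bid=- ask=104
bid=- ask=-
bid=101 ask=-
bid=- ask=-
bid=105 ask=-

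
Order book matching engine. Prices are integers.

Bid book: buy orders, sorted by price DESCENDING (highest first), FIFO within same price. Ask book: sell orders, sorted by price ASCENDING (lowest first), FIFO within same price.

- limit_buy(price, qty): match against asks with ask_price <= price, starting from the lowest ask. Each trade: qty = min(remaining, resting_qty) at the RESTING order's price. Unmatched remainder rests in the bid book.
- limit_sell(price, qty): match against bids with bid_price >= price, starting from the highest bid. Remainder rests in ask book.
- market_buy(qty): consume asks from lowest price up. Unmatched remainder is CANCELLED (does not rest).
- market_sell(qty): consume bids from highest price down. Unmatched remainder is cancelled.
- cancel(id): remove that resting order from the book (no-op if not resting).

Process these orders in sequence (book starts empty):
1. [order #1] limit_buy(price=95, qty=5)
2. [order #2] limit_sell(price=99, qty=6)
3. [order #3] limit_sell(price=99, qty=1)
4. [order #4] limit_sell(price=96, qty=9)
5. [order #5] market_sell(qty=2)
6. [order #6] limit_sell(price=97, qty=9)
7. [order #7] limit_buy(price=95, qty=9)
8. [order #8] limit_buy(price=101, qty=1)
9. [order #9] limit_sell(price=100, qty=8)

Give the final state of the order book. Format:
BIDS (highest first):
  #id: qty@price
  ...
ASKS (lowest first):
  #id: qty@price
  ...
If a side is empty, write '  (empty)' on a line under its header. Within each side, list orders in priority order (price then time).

After op 1 [order #1] limit_buy(price=95, qty=5): fills=none; bids=[#1:5@95] asks=[-]
After op 2 [order #2] limit_sell(price=99, qty=6): fills=none; bids=[#1:5@95] asks=[#2:6@99]
After op 3 [order #3] limit_sell(price=99, qty=1): fills=none; bids=[#1:5@95] asks=[#2:6@99 #3:1@99]
After op 4 [order #4] limit_sell(price=96, qty=9): fills=none; bids=[#1:5@95] asks=[#4:9@96 #2:6@99 #3:1@99]
After op 5 [order #5] market_sell(qty=2): fills=#1x#5:2@95; bids=[#1:3@95] asks=[#4:9@96 #2:6@99 #3:1@99]
After op 6 [order #6] limit_sell(price=97, qty=9): fills=none; bids=[#1:3@95] asks=[#4:9@96 #6:9@97 #2:6@99 #3:1@99]
After op 7 [order #7] limit_buy(price=95, qty=9): fills=none; bids=[#1:3@95 #7:9@95] asks=[#4:9@96 #6:9@97 #2:6@99 #3:1@99]
After op 8 [order #8] limit_buy(price=101, qty=1): fills=#8x#4:1@96; bids=[#1:3@95 #7:9@95] asks=[#4:8@96 #6:9@97 #2:6@99 #3:1@99]
After op 9 [order #9] limit_sell(price=100, qty=8): fills=none; bids=[#1:3@95 #7:9@95] asks=[#4:8@96 #6:9@97 #2:6@99 #3:1@99 #9:8@100]

Answer: BIDS (highest first):
  #1: 3@95
  #7: 9@95
ASKS (lowest first):
  #4: 8@96
  #6: 9@97
  #2: 6@99
  #3: 1@99
  #9: 8@100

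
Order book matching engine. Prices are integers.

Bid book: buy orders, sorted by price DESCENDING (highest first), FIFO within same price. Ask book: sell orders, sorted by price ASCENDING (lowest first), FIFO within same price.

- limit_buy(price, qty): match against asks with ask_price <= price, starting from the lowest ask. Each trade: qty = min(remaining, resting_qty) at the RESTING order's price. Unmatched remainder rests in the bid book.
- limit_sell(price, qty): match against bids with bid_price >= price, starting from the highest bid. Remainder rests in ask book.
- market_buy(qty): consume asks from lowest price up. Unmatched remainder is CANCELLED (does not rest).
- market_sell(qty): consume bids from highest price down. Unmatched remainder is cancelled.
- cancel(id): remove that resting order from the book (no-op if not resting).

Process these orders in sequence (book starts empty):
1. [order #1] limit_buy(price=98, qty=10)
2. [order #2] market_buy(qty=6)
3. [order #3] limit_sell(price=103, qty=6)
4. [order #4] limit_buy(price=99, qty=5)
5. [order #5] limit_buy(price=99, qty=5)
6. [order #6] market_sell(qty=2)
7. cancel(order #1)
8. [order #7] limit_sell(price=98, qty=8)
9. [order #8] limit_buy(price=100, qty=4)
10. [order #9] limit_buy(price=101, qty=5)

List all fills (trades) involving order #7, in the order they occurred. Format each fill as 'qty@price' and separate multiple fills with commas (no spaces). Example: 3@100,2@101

Answer: 3@99,5@99

Derivation:
After op 1 [order #1] limit_buy(price=98, qty=10): fills=none; bids=[#1:10@98] asks=[-]
After op 2 [order #2] market_buy(qty=6): fills=none; bids=[#1:10@98] asks=[-]
After op 3 [order #3] limit_sell(price=103, qty=6): fills=none; bids=[#1:10@98] asks=[#3:6@103]
After op 4 [order #4] limit_buy(price=99, qty=5): fills=none; bids=[#4:5@99 #1:10@98] asks=[#3:6@103]
After op 5 [order #5] limit_buy(price=99, qty=5): fills=none; bids=[#4:5@99 #5:5@99 #1:10@98] asks=[#3:6@103]
After op 6 [order #6] market_sell(qty=2): fills=#4x#6:2@99; bids=[#4:3@99 #5:5@99 #1:10@98] asks=[#3:6@103]
After op 7 cancel(order #1): fills=none; bids=[#4:3@99 #5:5@99] asks=[#3:6@103]
After op 8 [order #7] limit_sell(price=98, qty=8): fills=#4x#7:3@99 #5x#7:5@99; bids=[-] asks=[#3:6@103]
After op 9 [order #8] limit_buy(price=100, qty=4): fills=none; bids=[#8:4@100] asks=[#3:6@103]
After op 10 [order #9] limit_buy(price=101, qty=5): fills=none; bids=[#9:5@101 #8:4@100] asks=[#3:6@103]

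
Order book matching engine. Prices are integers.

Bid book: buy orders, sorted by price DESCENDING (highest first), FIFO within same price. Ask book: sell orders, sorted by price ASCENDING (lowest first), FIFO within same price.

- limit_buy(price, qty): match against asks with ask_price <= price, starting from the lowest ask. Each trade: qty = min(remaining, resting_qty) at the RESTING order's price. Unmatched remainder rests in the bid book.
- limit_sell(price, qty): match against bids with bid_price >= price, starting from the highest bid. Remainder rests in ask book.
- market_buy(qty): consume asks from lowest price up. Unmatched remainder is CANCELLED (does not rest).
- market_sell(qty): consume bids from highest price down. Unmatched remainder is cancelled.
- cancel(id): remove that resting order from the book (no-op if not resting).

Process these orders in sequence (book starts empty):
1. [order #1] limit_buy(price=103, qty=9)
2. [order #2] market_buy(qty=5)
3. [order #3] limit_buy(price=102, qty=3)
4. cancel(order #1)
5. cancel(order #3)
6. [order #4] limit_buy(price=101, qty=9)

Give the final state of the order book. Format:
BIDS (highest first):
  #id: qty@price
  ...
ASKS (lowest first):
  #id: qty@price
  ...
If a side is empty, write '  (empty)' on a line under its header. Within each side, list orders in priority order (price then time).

After op 1 [order #1] limit_buy(price=103, qty=9): fills=none; bids=[#1:9@103] asks=[-]
After op 2 [order #2] market_buy(qty=5): fills=none; bids=[#1:9@103] asks=[-]
After op 3 [order #3] limit_buy(price=102, qty=3): fills=none; bids=[#1:9@103 #3:3@102] asks=[-]
After op 4 cancel(order #1): fills=none; bids=[#3:3@102] asks=[-]
After op 5 cancel(order #3): fills=none; bids=[-] asks=[-]
After op 6 [order #4] limit_buy(price=101, qty=9): fills=none; bids=[#4:9@101] asks=[-]

Answer: BIDS (highest first):
  #4: 9@101
ASKS (lowest first):
  (empty)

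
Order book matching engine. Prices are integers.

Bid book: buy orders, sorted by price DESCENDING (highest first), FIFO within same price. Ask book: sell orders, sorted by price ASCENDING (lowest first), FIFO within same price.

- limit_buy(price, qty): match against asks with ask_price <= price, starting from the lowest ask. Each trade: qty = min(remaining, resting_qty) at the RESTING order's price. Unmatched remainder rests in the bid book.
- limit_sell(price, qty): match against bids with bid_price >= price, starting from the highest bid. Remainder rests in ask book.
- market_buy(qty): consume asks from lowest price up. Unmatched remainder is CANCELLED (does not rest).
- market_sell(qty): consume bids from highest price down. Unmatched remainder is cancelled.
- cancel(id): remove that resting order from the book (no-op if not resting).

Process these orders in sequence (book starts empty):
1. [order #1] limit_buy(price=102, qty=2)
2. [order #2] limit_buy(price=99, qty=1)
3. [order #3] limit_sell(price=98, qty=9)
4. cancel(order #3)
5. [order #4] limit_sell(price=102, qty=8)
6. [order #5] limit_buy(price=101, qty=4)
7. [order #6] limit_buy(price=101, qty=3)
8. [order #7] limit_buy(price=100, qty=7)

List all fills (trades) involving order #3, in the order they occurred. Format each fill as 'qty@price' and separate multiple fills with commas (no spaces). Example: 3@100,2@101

After op 1 [order #1] limit_buy(price=102, qty=2): fills=none; bids=[#1:2@102] asks=[-]
After op 2 [order #2] limit_buy(price=99, qty=1): fills=none; bids=[#1:2@102 #2:1@99] asks=[-]
After op 3 [order #3] limit_sell(price=98, qty=9): fills=#1x#3:2@102 #2x#3:1@99; bids=[-] asks=[#3:6@98]
After op 4 cancel(order #3): fills=none; bids=[-] asks=[-]
After op 5 [order #4] limit_sell(price=102, qty=8): fills=none; bids=[-] asks=[#4:8@102]
After op 6 [order #5] limit_buy(price=101, qty=4): fills=none; bids=[#5:4@101] asks=[#4:8@102]
After op 7 [order #6] limit_buy(price=101, qty=3): fills=none; bids=[#5:4@101 #6:3@101] asks=[#4:8@102]
After op 8 [order #7] limit_buy(price=100, qty=7): fills=none; bids=[#5:4@101 #6:3@101 #7:7@100] asks=[#4:8@102]

Answer: 2@102,1@99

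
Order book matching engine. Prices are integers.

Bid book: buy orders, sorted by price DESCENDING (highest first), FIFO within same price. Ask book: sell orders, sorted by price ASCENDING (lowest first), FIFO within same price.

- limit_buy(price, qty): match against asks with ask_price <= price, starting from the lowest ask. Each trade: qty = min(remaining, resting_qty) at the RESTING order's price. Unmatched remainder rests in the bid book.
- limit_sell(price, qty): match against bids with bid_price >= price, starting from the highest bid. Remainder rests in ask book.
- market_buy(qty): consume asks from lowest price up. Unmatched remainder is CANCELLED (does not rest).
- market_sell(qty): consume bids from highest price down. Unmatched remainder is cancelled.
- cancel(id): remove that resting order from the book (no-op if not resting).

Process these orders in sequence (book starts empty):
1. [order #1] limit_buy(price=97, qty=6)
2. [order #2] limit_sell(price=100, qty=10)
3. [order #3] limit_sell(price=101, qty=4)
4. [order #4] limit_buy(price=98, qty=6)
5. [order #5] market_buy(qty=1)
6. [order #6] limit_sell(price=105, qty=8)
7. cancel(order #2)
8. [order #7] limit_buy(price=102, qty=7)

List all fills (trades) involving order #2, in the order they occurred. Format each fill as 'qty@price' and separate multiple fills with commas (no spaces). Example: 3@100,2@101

Answer: 1@100

Derivation:
After op 1 [order #1] limit_buy(price=97, qty=6): fills=none; bids=[#1:6@97] asks=[-]
After op 2 [order #2] limit_sell(price=100, qty=10): fills=none; bids=[#1:6@97] asks=[#2:10@100]
After op 3 [order #3] limit_sell(price=101, qty=4): fills=none; bids=[#1:6@97] asks=[#2:10@100 #3:4@101]
After op 4 [order #4] limit_buy(price=98, qty=6): fills=none; bids=[#4:6@98 #1:6@97] asks=[#2:10@100 #3:4@101]
After op 5 [order #5] market_buy(qty=1): fills=#5x#2:1@100; bids=[#4:6@98 #1:6@97] asks=[#2:9@100 #3:4@101]
After op 6 [order #6] limit_sell(price=105, qty=8): fills=none; bids=[#4:6@98 #1:6@97] asks=[#2:9@100 #3:4@101 #6:8@105]
After op 7 cancel(order #2): fills=none; bids=[#4:6@98 #1:6@97] asks=[#3:4@101 #6:8@105]
After op 8 [order #7] limit_buy(price=102, qty=7): fills=#7x#3:4@101; bids=[#7:3@102 #4:6@98 #1:6@97] asks=[#6:8@105]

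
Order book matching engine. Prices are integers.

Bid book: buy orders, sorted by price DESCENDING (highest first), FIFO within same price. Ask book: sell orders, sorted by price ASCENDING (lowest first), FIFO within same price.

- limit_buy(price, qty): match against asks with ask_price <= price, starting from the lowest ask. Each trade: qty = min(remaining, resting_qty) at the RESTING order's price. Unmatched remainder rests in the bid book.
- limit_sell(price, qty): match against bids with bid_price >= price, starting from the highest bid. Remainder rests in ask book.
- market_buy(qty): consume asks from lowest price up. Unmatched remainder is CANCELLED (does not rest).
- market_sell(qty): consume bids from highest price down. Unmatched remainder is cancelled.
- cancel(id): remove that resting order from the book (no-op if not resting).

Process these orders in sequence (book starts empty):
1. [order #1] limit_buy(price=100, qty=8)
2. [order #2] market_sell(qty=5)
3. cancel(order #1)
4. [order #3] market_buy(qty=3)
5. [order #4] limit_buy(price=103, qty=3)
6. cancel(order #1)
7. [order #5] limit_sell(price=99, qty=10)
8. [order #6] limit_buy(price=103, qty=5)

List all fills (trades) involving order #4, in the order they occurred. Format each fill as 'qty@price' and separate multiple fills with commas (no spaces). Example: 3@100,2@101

After op 1 [order #1] limit_buy(price=100, qty=8): fills=none; bids=[#1:8@100] asks=[-]
After op 2 [order #2] market_sell(qty=5): fills=#1x#2:5@100; bids=[#1:3@100] asks=[-]
After op 3 cancel(order #1): fills=none; bids=[-] asks=[-]
After op 4 [order #3] market_buy(qty=3): fills=none; bids=[-] asks=[-]
After op 5 [order #4] limit_buy(price=103, qty=3): fills=none; bids=[#4:3@103] asks=[-]
After op 6 cancel(order #1): fills=none; bids=[#4:3@103] asks=[-]
After op 7 [order #5] limit_sell(price=99, qty=10): fills=#4x#5:3@103; bids=[-] asks=[#5:7@99]
After op 8 [order #6] limit_buy(price=103, qty=5): fills=#6x#5:5@99; bids=[-] asks=[#5:2@99]

Answer: 3@103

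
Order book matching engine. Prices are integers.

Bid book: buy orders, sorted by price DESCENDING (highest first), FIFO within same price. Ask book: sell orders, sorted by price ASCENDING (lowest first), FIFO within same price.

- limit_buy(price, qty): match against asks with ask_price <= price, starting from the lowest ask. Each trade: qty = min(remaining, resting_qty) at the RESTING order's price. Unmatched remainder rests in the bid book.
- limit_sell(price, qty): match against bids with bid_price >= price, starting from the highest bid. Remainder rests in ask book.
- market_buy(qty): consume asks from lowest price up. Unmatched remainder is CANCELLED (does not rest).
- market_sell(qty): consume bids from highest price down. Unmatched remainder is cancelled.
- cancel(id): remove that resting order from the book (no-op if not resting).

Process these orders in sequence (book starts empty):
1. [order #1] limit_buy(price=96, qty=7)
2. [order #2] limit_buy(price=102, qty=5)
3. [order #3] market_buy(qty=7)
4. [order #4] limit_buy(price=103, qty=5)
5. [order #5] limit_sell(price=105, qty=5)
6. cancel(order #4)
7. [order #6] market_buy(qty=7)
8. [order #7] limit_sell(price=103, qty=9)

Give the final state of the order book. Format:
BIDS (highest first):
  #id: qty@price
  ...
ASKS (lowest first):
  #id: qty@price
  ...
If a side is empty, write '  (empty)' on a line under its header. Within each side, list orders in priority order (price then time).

After op 1 [order #1] limit_buy(price=96, qty=7): fills=none; bids=[#1:7@96] asks=[-]
After op 2 [order #2] limit_buy(price=102, qty=5): fills=none; bids=[#2:5@102 #1:7@96] asks=[-]
After op 3 [order #3] market_buy(qty=7): fills=none; bids=[#2:5@102 #1:7@96] asks=[-]
After op 4 [order #4] limit_buy(price=103, qty=5): fills=none; bids=[#4:5@103 #2:5@102 #1:7@96] asks=[-]
After op 5 [order #5] limit_sell(price=105, qty=5): fills=none; bids=[#4:5@103 #2:5@102 #1:7@96] asks=[#5:5@105]
After op 6 cancel(order #4): fills=none; bids=[#2:5@102 #1:7@96] asks=[#5:5@105]
After op 7 [order #6] market_buy(qty=7): fills=#6x#5:5@105; bids=[#2:5@102 #1:7@96] asks=[-]
After op 8 [order #7] limit_sell(price=103, qty=9): fills=none; bids=[#2:5@102 #1:7@96] asks=[#7:9@103]

Answer: BIDS (highest first):
  #2: 5@102
  #1: 7@96
ASKS (lowest first):
  #7: 9@103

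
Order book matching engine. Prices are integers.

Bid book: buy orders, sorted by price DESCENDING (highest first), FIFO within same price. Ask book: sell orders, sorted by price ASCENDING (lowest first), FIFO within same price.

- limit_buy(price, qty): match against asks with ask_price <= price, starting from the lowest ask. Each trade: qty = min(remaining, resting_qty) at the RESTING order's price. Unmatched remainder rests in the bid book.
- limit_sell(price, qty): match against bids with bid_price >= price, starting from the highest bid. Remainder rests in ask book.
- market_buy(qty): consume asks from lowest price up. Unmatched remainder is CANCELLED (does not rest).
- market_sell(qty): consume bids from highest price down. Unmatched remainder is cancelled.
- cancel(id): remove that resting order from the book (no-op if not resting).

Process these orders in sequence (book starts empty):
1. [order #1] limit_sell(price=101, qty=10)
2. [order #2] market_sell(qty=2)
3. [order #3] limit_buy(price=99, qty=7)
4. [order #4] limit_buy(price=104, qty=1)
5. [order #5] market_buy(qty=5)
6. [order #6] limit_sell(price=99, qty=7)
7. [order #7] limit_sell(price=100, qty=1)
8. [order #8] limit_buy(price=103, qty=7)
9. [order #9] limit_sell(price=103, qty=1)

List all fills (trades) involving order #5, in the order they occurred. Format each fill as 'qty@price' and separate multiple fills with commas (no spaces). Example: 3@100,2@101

After op 1 [order #1] limit_sell(price=101, qty=10): fills=none; bids=[-] asks=[#1:10@101]
After op 2 [order #2] market_sell(qty=2): fills=none; bids=[-] asks=[#1:10@101]
After op 3 [order #3] limit_buy(price=99, qty=7): fills=none; bids=[#3:7@99] asks=[#1:10@101]
After op 4 [order #4] limit_buy(price=104, qty=1): fills=#4x#1:1@101; bids=[#3:7@99] asks=[#1:9@101]
After op 5 [order #5] market_buy(qty=5): fills=#5x#1:5@101; bids=[#3:7@99] asks=[#1:4@101]
After op 6 [order #6] limit_sell(price=99, qty=7): fills=#3x#6:7@99; bids=[-] asks=[#1:4@101]
After op 7 [order #7] limit_sell(price=100, qty=1): fills=none; bids=[-] asks=[#7:1@100 #1:4@101]
After op 8 [order #8] limit_buy(price=103, qty=7): fills=#8x#7:1@100 #8x#1:4@101; bids=[#8:2@103] asks=[-]
After op 9 [order #9] limit_sell(price=103, qty=1): fills=#8x#9:1@103; bids=[#8:1@103] asks=[-]

Answer: 5@101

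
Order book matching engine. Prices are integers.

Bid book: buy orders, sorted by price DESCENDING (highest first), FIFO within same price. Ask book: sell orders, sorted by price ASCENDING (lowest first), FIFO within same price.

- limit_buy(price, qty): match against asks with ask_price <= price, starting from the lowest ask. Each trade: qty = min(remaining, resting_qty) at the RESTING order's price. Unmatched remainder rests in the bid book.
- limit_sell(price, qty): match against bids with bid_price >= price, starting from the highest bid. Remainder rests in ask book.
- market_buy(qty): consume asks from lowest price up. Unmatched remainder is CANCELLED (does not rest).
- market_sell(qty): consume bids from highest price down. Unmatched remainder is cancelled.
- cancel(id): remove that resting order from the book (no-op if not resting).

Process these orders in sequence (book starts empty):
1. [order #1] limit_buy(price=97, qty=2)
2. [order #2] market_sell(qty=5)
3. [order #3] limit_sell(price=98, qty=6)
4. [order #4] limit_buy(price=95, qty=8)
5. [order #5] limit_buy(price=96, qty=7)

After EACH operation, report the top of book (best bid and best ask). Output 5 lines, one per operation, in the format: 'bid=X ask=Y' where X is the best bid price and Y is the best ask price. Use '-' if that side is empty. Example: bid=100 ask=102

Answer: bid=97 ask=-
bid=- ask=-
bid=- ask=98
bid=95 ask=98
bid=96 ask=98

Derivation:
After op 1 [order #1] limit_buy(price=97, qty=2): fills=none; bids=[#1:2@97] asks=[-]
After op 2 [order #2] market_sell(qty=5): fills=#1x#2:2@97; bids=[-] asks=[-]
After op 3 [order #3] limit_sell(price=98, qty=6): fills=none; bids=[-] asks=[#3:6@98]
After op 4 [order #4] limit_buy(price=95, qty=8): fills=none; bids=[#4:8@95] asks=[#3:6@98]
After op 5 [order #5] limit_buy(price=96, qty=7): fills=none; bids=[#5:7@96 #4:8@95] asks=[#3:6@98]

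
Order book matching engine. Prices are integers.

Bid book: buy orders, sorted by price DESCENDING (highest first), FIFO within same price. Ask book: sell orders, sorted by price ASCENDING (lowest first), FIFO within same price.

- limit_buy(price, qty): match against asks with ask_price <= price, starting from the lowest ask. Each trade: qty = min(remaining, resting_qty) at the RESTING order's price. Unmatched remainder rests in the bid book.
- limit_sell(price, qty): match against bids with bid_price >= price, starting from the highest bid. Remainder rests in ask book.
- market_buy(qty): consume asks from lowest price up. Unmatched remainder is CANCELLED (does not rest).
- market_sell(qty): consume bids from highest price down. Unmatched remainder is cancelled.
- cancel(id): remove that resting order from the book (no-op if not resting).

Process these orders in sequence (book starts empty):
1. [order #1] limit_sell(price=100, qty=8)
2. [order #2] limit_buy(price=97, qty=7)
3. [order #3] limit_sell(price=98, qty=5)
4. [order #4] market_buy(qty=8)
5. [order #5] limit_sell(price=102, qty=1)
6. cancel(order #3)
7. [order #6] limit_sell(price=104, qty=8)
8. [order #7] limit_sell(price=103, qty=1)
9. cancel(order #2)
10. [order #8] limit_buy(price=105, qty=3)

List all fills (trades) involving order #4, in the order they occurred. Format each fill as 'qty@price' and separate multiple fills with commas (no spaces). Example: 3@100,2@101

After op 1 [order #1] limit_sell(price=100, qty=8): fills=none; bids=[-] asks=[#1:8@100]
After op 2 [order #2] limit_buy(price=97, qty=7): fills=none; bids=[#2:7@97] asks=[#1:8@100]
After op 3 [order #3] limit_sell(price=98, qty=5): fills=none; bids=[#2:7@97] asks=[#3:5@98 #1:8@100]
After op 4 [order #4] market_buy(qty=8): fills=#4x#3:5@98 #4x#1:3@100; bids=[#2:7@97] asks=[#1:5@100]
After op 5 [order #5] limit_sell(price=102, qty=1): fills=none; bids=[#2:7@97] asks=[#1:5@100 #5:1@102]
After op 6 cancel(order #3): fills=none; bids=[#2:7@97] asks=[#1:5@100 #5:1@102]
After op 7 [order #6] limit_sell(price=104, qty=8): fills=none; bids=[#2:7@97] asks=[#1:5@100 #5:1@102 #6:8@104]
After op 8 [order #7] limit_sell(price=103, qty=1): fills=none; bids=[#2:7@97] asks=[#1:5@100 #5:1@102 #7:1@103 #6:8@104]
After op 9 cancel(order #2): fills=none; bids=[-] asks=[#1:5@100 #5:1@102 #7:1@103 #6:8@104]
After op 10 [order #8] limit_buy(price=105, qty=3): fills=#8x#1:3@100; bids=[-] asks=[#1:2@100 #5:1@102 #7:1@103 #6:8@104]

Answer: 5@98,3@100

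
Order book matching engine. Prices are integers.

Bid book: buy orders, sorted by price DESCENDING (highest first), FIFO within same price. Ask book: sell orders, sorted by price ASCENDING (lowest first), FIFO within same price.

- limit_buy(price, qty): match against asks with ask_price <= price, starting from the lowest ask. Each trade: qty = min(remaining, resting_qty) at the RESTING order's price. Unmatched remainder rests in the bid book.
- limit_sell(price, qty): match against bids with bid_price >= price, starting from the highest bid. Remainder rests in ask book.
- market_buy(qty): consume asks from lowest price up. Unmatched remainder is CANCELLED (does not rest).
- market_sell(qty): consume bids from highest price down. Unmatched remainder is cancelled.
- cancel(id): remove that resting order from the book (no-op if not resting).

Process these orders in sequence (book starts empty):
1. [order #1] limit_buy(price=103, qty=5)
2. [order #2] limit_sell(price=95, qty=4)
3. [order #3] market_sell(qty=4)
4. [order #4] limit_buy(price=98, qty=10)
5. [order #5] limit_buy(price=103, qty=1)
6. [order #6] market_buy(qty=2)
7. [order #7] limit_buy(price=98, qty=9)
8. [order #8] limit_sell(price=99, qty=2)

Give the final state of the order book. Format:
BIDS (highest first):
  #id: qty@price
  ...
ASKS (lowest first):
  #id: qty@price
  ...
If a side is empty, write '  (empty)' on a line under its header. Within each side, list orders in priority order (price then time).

After op 1 [order #1] limit_buy(price=103, qty=5): fills=none; bids=[#1:5@103] asks=[-]
After op 2 [order #2] limit_sell(price=95, qty=4): fills=#1x#2:4@103; bids=[#1:1@103] asks=[-]
After op 3 [order #3] market_sell(qty=4): fills=#1x#3:1@103; bids=[-] asks=[-]
After op 4 [order #4] limit_buy(price=98, qty=10): fills=none; bids=[#4:10@98] asks=[-]
After op 5 [order #5] limit_buy(price=103, qty=1): fills=none; bids=[#5:1@103 #4:10@98] asks=[-]
After op 6 [order #6] market_buy(qty=2): fills=none; bids=[#5:1@103 #4:10@98] asks=[-]
After op 7 [order #7] limit_buy(price=98, qty=9): fills=none; bids=[#5:1@103 #4:10@98 #7:9@98] asks=[-]
After op 8 [order #8] limit_sell(price=99, qty=2): fills=#5x#8:1@103; bids=[#4:10@98 #7:9@98] asks=[#8:1@99]

Answer: BIDS (highest first):
  #4: 10@98
  #7: 9@98
ASKS (lowest first):
  #8: 1@99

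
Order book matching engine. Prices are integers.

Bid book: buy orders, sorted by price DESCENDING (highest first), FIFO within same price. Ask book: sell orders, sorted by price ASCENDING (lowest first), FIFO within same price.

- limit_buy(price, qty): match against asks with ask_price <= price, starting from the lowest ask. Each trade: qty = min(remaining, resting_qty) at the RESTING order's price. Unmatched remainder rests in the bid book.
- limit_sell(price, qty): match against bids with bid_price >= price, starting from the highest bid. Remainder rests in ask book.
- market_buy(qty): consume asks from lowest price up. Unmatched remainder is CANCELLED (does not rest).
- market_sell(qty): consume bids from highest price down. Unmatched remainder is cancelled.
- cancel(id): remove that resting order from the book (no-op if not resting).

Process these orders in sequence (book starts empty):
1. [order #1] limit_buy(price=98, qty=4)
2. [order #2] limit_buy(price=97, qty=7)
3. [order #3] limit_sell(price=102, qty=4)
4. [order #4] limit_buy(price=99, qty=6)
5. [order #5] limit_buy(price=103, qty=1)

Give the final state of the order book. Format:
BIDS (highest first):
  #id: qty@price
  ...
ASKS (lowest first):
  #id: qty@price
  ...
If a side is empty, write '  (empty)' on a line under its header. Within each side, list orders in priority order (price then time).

Answer: BIDS (highest first):
  #4: 6@99
  #1: 4@98
  #2: 7@97
ASKS (lowest first):
  #3: 3@102

Derivation:
After op 1 [order #1] limit_buy(price=98, qty=4): fills=none; bids=[#1:4@98] asks=[-]
After op 2 [order #2] limit_buy(price=97, qty=7): fills=none; bids=[#1:4@98 #2:7@97] asks=[-]
After op 3 [order #3] limit_sell(price=102, qty=4): fills=none; bids=[#1:4@98 #2:7@97] asks=[#3:4@102]
After op 4 [order #4] limit_buy(price=99, qty=6): fills=none; bids=[#4:6@99 #1:4@98 #2:7@97] asks=[#3:4@102]
After op 5 [order #5] limit_buy(price=103, qty=1): fills=#5x#3:1@102; bids=[#4:6@99 #1:4@98 #2:7@97] asks=[#3:3@102]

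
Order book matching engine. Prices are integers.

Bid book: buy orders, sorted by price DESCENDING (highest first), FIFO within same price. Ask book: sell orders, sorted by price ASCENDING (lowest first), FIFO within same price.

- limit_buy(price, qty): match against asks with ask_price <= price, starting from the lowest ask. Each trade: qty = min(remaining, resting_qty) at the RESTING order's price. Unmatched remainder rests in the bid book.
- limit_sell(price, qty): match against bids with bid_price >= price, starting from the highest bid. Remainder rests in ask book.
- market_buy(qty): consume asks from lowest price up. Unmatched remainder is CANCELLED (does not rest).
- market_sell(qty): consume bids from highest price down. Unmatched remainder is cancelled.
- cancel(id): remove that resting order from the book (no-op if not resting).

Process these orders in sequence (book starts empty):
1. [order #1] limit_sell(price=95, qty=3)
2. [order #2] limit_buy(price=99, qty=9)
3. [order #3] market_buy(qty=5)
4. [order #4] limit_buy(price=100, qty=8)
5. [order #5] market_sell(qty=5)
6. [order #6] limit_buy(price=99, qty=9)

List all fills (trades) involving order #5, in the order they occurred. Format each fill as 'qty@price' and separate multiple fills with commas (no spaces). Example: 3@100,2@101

After op 1 [order #1] limit_sell(price=95, qty=3): fills=none; bids=[-] asks=[#1:3@95]
After op 2 [order #2] limit_buy(price=99, qty=9): fills=#2x#1:3@95; bids=[#2:6@99] asks=[-]
After op 3 [order #3] market_buy(qty=5): fills=none; bids=[#2:6@99] asks=[-]
After op 4 [order #4] limit_buy(price=100, qty=8): fills=none; bids=[#4:8@100 #2:6@99] asks=[-]
After op 5 [order #5] market_sell(qty=5): fills=#4x#5:5@100; bids=[#4:3@100 #2:6@99] asks=[-]
After op 6 [order #6] limit_buy(price=99, qty=9): fills=none; bids=[#4:3@100 #2:6@99 #6:9@99] asks=[-]

Answer: 5@100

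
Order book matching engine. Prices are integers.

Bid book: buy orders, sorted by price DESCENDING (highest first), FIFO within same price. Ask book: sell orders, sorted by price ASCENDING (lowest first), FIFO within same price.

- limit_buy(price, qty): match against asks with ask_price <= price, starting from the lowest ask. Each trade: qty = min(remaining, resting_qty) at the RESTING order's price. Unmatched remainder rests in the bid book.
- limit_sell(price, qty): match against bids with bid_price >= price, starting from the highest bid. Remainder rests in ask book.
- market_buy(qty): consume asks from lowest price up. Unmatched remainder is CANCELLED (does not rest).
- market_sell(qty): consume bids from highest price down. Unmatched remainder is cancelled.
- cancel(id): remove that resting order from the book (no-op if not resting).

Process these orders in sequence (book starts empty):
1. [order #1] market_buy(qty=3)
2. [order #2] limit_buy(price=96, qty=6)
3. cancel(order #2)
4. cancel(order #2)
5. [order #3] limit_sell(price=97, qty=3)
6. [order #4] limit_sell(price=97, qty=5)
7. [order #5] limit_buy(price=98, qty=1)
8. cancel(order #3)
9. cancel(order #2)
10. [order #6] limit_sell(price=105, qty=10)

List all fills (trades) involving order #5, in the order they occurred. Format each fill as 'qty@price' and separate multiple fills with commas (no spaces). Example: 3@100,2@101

After op 1 [order #1] market_buy(qty=3): fills=none; bids=[-] asks=[-]
After op 2 [order #2] limit_buy(price=96, qty=6): fills=none; bids=[#2:6@96] asks=[-]
After op 3 cancel(order #2): fills=none; bids=[-] asks=[-]
After op 4 cancel(order #2): fills=none; bids=[-] asks=[-]
After op 5 [order #3] limit_sell(price=97, qty=3): fills=none; bids=[-] asks=[#3:3@97]
After op 6 [order #4] limit_sell(price=97, qty=5): fills=none; bids=[-] asks=[#3:3@97 #4:5@97]
After op 7 [order #5] limit_buy(price=98, qty=1): fills=#5x#3:1@97; bids=[-] asks=[#3:2@97 #4:5@97]
After op 8 cancel(order #3): fills=none; bids=[-] asks=[#4:5@97]
After op 9 cancel(order #2): fills=none; bids=[-] asks=[#4:5@97]
After op 10 [order #6] limit_sell(price=105, qty=10): fills=none; bids=[-] asks=[#4:5@97 #6:10@105]

Answer: 1@97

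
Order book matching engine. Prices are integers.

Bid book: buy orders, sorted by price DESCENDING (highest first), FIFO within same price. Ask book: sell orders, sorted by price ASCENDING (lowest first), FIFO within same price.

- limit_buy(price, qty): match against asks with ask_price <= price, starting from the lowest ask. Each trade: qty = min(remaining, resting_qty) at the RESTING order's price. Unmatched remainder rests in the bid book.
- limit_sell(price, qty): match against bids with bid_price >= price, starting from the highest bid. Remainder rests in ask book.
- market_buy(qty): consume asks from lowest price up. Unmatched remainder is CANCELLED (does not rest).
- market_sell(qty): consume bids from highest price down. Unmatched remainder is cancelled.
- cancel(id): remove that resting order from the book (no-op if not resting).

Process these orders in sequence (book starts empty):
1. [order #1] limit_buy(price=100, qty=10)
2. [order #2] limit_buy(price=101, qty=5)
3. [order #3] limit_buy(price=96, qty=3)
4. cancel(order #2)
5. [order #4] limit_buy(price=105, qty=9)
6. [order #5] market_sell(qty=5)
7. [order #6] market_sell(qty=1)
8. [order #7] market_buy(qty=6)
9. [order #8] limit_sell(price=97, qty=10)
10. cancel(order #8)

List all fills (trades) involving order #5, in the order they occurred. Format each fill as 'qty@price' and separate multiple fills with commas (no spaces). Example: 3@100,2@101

After op 1 [order #1] limit_buy(price=100, qty=10): fills=none; bids=[#1:10@100] asks=[-]
After op 2 [order #2] limit_buy(price=101, qty=5): fills=none; bids=[#2:5@101 #1:10@100] asks=[-]
After op 3 [order #3] limit_buy(price=96, qty=3): fills=none; bids=[#2:5@101 #1:10@100 #3:3@96] asks=[-]
After op 4 cancel(order #2): fills=none; bids=[#1:10@100 #3:3@96] asks=[-]
After op 5 [order #4] limit_buy(price=105, qty=9): fills=none; bids=[#4:9@105 #1:10@100 #3:3@96] asks=[-]
After op 6 [order #5] market_sell(qty=5): fills=#4x#5:5@105; bids=[#4:4@105 #1:10@100 #3:3@96] asks=[-]
After op 7 [order #6] market_sell(qty=1): fills=#4x#6:1@105; bids=[#4:3@105 #1:10@100 #3:3@96] asks=[-]
After op 8 [order #7] market_buy(qty=6): fills=none; bids=[#4:3@105 #1:10@100 #3:3@96] asks=[-]
After op 9 [order #8] limit_sell(price=97, qty=10): fills=#4x#8:3@105 #1x#8:7@100; bids=[#1:3@100 #3:3@96] asks=[-]
After op 10 cancel(order #8): fills=none; bids=[#1:3@100 #3:3@96] asks=[-]

Answer: 5@105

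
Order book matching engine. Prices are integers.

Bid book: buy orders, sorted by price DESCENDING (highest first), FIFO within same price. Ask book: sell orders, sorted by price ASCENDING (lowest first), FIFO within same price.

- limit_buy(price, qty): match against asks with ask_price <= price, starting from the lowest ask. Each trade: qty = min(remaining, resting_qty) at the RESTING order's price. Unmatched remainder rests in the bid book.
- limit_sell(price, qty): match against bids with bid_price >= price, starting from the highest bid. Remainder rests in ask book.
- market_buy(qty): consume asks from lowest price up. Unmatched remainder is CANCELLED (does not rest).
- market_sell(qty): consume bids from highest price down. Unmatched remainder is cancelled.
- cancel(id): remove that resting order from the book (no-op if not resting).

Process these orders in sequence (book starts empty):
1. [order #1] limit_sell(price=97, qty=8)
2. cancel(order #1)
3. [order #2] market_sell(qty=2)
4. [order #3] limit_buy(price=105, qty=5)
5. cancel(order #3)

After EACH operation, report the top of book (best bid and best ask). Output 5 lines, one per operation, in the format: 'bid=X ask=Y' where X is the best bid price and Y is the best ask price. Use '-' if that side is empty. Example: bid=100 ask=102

After op 1 [order #1] limit_sell(price=97, qty=8): fills=none; bids=[-] asks=[#1:8@97]
After op 2 cancel(order #1): fills=none; bids=[-] asks=[-]
After op 3 [order #2] market_sell(qty=2): fills=none; bids=[-] asks=[-]
After op 4 [order #3] limit_buy(price=105, qty=5): fills=none; bids=[#3:5@105] asks=[-]
After op 5 cancel(order #3): fills=none; bids=[-] asks=[-]

Answer: bid=- ask=97
bid=- ask=-
bid=- ask=-
bid=105 ask=-
bid=- ask=-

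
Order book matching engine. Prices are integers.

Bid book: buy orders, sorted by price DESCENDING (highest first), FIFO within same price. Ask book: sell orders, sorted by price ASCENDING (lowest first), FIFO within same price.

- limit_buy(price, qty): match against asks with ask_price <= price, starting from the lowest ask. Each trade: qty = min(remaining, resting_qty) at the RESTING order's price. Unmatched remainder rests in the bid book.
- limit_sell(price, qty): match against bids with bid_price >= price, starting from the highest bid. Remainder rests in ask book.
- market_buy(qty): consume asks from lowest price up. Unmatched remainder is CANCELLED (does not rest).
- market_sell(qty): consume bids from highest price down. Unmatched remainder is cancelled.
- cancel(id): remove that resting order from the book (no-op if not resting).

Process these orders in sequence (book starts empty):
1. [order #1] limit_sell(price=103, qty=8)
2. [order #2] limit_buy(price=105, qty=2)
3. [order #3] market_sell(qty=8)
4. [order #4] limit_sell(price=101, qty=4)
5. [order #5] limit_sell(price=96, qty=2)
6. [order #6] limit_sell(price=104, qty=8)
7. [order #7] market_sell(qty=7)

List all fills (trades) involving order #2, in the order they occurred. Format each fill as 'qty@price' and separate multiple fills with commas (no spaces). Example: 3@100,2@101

After op 1 [order #1] limit_sell(price=103, qty=8): fills=none; bids=[-] asks=[#1:8@103]
After op 2 [order #2] limit_buy(price=105, qty=2): fills=#2x#1:2@103; bids=[-] asks=[#1:6@103]
After op 3 [order #3] market_sell(qty=8): fills=none; bids=[-] asks=[#1:6@103]
After op 4 [order #4] limit_sell(price=101, qty=4): fills=none; bids=[-] asks=[#4:4@101 #1:6@103]
After op 5 [order #5] limit_sell(price=96, qty=2): fills=none; bids=[-] asks=[#5:2@96 #4:4@101 #1:6@103]
After op 6 [order #6] limit_sell(price=104, qty=8): fills=none; bids=[-] asks=[#5:2@96 #4:4@101 #1:6@103 #6:8@104]
After op 7 [order #7] market_sell(qty=7): fills=none; bids=[-] asks=[#5:2@96 #4:4@101 #1:6@103 #6:8@104]

Answer: 2@103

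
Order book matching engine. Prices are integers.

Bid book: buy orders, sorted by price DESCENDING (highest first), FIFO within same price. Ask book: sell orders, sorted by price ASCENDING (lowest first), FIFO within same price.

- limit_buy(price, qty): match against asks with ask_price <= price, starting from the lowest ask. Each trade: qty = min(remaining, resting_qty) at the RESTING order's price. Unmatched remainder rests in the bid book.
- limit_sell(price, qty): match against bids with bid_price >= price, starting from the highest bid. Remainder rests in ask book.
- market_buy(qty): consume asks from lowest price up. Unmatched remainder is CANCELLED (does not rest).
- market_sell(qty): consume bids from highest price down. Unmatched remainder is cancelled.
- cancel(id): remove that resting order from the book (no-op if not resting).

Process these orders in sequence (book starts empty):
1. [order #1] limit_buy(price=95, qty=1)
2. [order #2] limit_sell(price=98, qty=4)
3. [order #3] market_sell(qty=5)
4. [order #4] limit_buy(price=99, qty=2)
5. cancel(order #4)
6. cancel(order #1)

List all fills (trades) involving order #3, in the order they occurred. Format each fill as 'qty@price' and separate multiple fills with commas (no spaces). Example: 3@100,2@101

After op 1 [order #1] limit_buy(price=95, qty=1): fills=none; bids=[#1:1@95] asks=[-]
After op 2 [order #2] limit_sell(price=98, qty=4): fills=none; bids=[#1:1@95] asks=[#2:4@98]
After op 3 [order #3] market_sell(qty=5): fills=#1x#3:1@95; bids=[-] asks=[#2:4@98]
After op 4 [order #4] limit_buy(price=99, qty=2): fills=#4x#2:2@98; bids=[-] asks=[#2:2@98]
After op 5 cancel(order #4): fills=none; bids=[-] asks=[#2:2@98]
After op 6 cancel(order #1): fills=none; bids=[-] asks=[#2:2@98]

Answer: 1@95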